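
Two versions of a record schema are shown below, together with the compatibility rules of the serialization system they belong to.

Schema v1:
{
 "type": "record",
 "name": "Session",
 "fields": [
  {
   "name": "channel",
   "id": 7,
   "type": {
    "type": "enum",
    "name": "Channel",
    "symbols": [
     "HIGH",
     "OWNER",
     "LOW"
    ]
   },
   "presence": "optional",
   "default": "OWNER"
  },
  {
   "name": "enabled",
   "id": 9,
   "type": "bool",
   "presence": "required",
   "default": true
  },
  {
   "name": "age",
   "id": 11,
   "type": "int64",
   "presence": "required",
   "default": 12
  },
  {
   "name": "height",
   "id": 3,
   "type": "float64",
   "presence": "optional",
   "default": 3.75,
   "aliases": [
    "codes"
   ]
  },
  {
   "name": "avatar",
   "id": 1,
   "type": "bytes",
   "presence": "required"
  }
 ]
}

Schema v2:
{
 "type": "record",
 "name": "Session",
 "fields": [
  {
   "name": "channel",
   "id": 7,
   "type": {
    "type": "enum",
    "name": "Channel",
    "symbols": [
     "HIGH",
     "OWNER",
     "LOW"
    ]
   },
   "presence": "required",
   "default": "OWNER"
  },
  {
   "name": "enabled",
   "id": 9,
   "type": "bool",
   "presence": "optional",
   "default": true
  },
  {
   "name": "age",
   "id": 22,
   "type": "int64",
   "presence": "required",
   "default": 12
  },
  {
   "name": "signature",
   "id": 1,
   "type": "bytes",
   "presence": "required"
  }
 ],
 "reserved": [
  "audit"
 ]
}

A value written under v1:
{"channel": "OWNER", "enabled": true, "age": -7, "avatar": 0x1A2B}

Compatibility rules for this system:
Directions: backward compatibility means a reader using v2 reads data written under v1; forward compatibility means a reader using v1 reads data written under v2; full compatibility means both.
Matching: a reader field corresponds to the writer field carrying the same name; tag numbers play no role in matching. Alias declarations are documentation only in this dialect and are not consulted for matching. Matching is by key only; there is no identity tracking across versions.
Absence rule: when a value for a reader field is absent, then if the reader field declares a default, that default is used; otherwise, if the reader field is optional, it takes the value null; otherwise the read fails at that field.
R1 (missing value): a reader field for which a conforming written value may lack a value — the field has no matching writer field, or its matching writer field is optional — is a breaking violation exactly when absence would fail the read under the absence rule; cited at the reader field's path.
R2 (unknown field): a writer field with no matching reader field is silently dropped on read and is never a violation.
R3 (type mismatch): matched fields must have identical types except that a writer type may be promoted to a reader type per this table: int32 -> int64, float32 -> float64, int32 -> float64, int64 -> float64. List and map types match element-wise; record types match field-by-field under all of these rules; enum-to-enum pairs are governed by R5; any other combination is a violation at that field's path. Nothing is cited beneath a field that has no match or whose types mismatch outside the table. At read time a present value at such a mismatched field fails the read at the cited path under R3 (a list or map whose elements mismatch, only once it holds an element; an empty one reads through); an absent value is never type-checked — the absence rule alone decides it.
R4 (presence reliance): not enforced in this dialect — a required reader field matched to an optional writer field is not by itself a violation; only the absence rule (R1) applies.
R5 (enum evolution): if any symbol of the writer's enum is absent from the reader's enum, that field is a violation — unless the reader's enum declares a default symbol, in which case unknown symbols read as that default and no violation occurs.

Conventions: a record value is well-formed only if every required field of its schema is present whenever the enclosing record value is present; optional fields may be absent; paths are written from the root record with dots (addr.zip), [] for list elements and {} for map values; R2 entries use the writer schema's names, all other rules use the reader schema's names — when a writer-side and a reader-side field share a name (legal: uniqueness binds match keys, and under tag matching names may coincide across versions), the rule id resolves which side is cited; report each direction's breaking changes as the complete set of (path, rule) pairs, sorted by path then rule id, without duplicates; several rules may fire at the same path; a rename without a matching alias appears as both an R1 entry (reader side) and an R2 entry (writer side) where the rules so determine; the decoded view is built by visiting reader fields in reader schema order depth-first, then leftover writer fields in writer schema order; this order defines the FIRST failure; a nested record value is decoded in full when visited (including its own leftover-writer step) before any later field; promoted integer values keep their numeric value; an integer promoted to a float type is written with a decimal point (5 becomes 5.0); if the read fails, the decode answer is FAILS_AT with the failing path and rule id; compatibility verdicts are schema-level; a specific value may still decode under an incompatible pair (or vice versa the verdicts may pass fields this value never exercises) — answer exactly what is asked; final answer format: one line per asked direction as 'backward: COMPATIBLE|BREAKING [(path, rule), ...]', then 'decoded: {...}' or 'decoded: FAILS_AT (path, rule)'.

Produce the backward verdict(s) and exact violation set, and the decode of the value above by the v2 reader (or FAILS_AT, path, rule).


in Session below, arrows point writer -> reader
backward pass over Session, reader schema v2, writer schema v1:
  writer optional, Channel -> Channel: reader channel maps from writer channel
  writer required, bool -> bool: reader enabled maps from writer enabled
  writer required, int64 -> int64: reader age maps from writer age
  signature: no writer match
  height (writer side), unknown to reader
  avatar (writer side), unknown to reader
  rule R1 violated at signature
  => 1 violation(s): backward is BREAKING for Session
decode (reader v2):
  channel := "OWNER"
  enabled := true
  age := -7
  read fails at signature under R1 (no fill)
  => FAILS_AT (signature, R1)
the other Session changes do not affect what is asked:
  field channel in record Session: optional changed to required -> fires no rule on Session, leaving the asked answer as it is
  removed field height from record Session -> fires no rule on Session, leaving the asked answer as it is
  field enabled in record Session: required changed to optional -> fires no rule on Session, leaving the asked answer as it is
  field age in record Session: tag 11 changed to 22 -> fires no rule on Session, leaving the asked answer as it is

backward: BREAKING [(signature, R1)]; decoded: FAILS_AT (signature, R1)


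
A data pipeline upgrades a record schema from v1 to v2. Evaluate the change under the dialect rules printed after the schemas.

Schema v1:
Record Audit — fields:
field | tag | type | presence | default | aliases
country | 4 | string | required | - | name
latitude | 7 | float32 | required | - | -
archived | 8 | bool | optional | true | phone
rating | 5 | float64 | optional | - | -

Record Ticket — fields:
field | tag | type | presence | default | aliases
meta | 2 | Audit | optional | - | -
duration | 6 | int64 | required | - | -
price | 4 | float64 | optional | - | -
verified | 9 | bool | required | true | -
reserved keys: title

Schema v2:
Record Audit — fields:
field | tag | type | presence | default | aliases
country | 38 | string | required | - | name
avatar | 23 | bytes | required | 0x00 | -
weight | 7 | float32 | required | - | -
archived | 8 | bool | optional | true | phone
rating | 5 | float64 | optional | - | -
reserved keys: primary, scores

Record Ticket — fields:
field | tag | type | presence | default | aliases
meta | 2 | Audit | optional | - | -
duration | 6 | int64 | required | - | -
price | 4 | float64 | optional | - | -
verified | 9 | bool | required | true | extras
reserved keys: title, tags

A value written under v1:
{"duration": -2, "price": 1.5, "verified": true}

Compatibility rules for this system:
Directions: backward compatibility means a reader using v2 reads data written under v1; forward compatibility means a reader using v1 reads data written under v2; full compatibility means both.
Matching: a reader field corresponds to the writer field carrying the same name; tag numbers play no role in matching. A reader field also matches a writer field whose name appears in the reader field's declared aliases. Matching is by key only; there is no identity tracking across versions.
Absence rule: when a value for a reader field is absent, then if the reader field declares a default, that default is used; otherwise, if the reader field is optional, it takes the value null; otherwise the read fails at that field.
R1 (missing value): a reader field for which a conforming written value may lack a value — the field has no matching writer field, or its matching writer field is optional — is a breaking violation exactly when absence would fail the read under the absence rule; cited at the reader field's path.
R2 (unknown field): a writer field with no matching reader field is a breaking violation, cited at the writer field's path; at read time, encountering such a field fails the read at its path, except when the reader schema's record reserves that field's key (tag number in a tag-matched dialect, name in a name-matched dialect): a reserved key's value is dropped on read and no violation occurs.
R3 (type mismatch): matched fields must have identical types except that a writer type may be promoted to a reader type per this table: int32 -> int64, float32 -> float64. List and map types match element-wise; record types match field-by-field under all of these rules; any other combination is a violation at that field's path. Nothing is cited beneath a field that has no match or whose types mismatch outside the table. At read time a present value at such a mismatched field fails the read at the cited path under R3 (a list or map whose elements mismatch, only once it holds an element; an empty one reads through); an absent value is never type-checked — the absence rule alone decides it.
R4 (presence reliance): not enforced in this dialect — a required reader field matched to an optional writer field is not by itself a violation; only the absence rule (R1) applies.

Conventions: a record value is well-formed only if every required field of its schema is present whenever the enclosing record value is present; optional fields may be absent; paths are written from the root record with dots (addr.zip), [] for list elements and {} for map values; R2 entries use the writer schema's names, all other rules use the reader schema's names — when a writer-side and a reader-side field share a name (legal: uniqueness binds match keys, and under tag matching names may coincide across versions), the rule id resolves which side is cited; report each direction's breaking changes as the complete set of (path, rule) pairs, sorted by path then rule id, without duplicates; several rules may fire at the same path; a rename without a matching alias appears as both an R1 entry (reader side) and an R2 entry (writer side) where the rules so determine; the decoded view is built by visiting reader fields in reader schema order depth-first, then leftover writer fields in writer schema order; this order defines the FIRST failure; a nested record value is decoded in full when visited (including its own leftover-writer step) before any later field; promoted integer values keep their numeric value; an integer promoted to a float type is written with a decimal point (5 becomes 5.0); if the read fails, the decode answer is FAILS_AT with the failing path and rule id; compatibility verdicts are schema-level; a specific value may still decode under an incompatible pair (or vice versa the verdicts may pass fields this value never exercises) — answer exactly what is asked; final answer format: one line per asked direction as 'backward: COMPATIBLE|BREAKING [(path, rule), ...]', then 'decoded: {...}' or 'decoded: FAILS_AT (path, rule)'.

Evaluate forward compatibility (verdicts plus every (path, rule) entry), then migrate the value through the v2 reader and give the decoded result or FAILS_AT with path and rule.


the writer's type comes first in each Ticket pair
forward analysis of Ticket with v1 as reader and v2 as writer:
  meta <- meta (Audit -> Audit, writer optional)
  duration <- duration (int64 -> int64, writer required)
  price <- price (float64 -> float64, writer optional)
  verified <- verified (bool -> bool, writer required)
  meta.country <- meta.country (string -> string, writer required)
  meta.latitude: no writer-side match
  meta.archived <- meta.archived (bool -> bool, writer optional)
  meta.rating <- meta.rating (float64 -> float64, writer optional)
  writer field meta.avatar has no reader counterpart
  writer field meta.weight has no reader counterpart
  R2 fires at meta.avatar
  R1 fires at meta.latitude
  R2 fires at meta.weight
  => forward verdict for Ticket: BREAKING, 3 violation(s)
decode (reader v2):
  meta := null (not supplied -> null)
  duration := -2
  price := 1.5
  verified := true
  => decoded: {"meta": null, "duration": -2, "price": 1.5, "verified": true}
checking off the Ticket differences that do not matter here:
  field country in record Audit: tag 4 changed to 38 -> inert for the asked Ticket verdict: nothing fires

forward: BREAKING [(meta.avatar, R2), (meta.latitude, R1), (meta.weight, R2)]; decoded: {"meta": null, "duration": -2, "price": 1.5, "verified": true}


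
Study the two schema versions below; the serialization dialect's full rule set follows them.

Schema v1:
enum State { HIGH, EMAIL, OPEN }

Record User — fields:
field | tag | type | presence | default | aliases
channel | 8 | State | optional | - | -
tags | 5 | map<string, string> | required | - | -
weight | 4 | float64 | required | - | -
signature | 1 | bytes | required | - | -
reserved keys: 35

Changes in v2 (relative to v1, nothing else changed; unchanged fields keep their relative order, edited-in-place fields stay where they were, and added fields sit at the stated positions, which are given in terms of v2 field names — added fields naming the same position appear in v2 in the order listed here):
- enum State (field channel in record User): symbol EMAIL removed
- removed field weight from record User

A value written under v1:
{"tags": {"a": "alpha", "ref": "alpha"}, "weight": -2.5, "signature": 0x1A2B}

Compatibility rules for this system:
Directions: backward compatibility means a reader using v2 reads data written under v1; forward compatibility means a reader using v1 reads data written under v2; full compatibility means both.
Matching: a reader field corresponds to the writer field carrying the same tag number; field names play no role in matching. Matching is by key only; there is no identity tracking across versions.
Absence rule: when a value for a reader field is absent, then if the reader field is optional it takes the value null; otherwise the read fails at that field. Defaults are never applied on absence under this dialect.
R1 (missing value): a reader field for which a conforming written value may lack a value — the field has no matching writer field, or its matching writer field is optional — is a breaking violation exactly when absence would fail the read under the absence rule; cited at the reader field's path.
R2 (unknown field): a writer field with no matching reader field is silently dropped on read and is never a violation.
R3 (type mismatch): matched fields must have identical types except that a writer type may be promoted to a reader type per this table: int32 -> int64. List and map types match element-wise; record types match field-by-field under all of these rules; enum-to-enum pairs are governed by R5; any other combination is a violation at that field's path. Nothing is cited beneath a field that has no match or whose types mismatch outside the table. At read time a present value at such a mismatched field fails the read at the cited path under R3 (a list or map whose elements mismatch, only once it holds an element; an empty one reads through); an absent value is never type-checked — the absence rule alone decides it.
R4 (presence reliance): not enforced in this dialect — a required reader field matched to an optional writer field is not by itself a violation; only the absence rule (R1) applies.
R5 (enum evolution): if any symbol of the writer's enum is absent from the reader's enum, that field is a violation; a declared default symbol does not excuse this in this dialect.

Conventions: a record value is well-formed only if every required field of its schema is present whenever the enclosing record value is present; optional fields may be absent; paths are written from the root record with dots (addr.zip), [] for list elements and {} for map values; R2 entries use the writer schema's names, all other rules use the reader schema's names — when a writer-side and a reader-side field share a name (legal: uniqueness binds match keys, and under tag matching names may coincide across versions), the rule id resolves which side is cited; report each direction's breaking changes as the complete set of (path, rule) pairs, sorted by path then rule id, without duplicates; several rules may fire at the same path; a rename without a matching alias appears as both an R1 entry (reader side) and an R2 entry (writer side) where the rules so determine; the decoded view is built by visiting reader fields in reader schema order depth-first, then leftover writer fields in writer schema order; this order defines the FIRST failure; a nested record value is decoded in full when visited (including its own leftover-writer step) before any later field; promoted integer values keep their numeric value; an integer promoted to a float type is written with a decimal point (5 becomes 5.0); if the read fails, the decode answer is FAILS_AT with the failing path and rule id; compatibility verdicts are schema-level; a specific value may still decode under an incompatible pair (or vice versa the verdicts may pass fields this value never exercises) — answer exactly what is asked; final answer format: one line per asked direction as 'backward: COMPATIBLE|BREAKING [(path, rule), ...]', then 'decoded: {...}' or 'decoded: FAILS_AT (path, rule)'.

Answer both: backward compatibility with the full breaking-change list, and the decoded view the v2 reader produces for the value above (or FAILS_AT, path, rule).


backward: BREAKING [(channel, R5)]; decoded: {"channel": null, "tags": {"a": "alpha", "ref": "alpha"}, "signature": 0x1A2B}

in User below, arrows point writer -> reader
backward pass over User, reader schema v2, writer schema v1:
  channel: State -> State, writer optional; from channel
  tags: map<string, string> -> map<string, string>, writer required; from tags
  signature: bytes -> bytes, writer required; from signature
  leftover writer field: weight
  breaking: (channel, R5)
  backward on User therefore BREAKING (1)
decoding the User value with the v2 reader:
  channel := null (absent, optional -> null)
  tags := {"a": "alpha", "ref": "alpha"}
  signature := 0x1A2B
  writer weight: unknown -> dropped
  => decoded: {"channel": null, "tags": {"a": "alpha", "ref": "alpha"}, "signature": 0x1A2B}


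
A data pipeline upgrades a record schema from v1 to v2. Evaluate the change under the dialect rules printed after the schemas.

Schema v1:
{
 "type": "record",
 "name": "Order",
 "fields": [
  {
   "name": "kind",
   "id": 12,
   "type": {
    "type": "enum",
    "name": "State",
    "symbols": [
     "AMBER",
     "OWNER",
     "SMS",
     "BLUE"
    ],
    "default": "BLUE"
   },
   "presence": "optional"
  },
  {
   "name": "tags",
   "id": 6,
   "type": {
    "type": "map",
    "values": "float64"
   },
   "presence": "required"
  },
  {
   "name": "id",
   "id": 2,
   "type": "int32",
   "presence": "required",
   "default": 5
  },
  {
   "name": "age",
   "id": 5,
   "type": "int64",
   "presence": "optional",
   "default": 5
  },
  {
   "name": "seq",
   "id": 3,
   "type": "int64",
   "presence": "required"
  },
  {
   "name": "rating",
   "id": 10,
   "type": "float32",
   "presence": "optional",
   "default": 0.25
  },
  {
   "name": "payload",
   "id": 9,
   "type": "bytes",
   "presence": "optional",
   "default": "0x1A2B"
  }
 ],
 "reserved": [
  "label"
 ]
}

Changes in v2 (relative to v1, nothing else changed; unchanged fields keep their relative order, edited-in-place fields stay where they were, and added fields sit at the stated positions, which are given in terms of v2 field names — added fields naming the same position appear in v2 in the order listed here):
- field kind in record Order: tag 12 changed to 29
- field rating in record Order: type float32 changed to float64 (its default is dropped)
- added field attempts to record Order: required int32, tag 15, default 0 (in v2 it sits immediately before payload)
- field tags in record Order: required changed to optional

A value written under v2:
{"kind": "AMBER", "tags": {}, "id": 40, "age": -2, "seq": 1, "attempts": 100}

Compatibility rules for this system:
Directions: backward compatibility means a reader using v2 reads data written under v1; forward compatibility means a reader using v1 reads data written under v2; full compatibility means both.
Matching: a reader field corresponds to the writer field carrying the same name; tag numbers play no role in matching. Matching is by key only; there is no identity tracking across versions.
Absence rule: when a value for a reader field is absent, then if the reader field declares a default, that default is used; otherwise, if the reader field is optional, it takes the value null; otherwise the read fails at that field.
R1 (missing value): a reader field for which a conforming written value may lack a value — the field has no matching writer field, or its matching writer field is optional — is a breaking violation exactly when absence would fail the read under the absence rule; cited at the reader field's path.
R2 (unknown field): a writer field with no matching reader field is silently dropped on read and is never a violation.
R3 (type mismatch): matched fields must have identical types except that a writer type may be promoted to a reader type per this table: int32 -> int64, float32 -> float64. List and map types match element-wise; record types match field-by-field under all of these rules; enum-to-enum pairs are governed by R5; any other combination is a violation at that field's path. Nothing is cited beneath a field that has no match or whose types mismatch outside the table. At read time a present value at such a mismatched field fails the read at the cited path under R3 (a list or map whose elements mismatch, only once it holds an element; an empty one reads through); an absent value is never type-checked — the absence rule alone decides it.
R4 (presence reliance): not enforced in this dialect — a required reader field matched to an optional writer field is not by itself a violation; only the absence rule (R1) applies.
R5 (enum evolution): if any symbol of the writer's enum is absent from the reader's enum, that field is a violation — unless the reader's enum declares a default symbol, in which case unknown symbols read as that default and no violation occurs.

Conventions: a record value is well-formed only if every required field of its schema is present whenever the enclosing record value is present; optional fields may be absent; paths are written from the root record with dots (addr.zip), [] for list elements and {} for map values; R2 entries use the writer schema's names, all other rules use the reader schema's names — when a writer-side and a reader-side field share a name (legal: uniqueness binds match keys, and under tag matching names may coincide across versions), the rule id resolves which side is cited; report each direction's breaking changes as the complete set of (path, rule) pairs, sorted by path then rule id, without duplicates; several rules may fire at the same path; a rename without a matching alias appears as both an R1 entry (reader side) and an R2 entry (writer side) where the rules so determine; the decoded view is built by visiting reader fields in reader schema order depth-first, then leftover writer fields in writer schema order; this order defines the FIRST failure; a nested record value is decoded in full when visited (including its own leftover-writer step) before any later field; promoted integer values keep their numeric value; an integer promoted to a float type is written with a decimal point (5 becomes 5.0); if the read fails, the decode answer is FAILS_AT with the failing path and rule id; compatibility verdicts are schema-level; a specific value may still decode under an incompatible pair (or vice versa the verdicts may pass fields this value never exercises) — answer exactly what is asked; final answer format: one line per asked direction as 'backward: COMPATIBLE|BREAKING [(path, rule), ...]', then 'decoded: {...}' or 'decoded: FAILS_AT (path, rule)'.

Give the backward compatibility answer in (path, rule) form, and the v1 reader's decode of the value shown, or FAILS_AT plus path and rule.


backward: COMPATIBLE []; decoded: {"kind": "AMBER", "tags": {}, "id": 40, "age": -2, "seq": 1, "rating": 0.25, "payload": 0x1A2B}

the writer's type comes first in each Order pair
backward for Order (reader v2, writer v1):
  kind: paired with writer kind (State -> State; writer optional)
  tags: paired with writer tags (map<string, float64> -> map<string, float64>; writer required)
  id: paired with writer id (int32 -> int32; writer required)
  age: paired with writer age (int64 -> int64; writer optional)
  seq: paired with writer seq (int64 -> int64; writer required)
  rating: paired with writer rating (float32 -> float64; writer optional)
  attempts has no writer counterpart
  payload: paired with writer payload (bytes -> bytes; writer optional)
  => no violations; backward on Order: COMPATIBLE
decoding the Order value with the v1 reader:
  kind := "AMBER"
  tags := {}
  id := 40
  age := -2
  seq := 1
  rating := 0.25 (no value, default fills)
  payload := 0x1A2B (no value, default fills)
  writer attempts: unmatched, discarded
  => decoded: {"kind": "AMBER", "tags": {}, "id": 40, "age": -2, "seq": 1, "rating": 0.25, "payload": 0x1A2B}
the other Order changes do not affect what is asked:
  field kind in record Order: tag 12 changed to 29 -> no rule fires on it in Order's dialect; the asked verdict holds
  field rating in record Order: type float32 changed to float64 (its default is dropped) -> its effect on Order is confined to the forward direction, not asked
  added field attempts to record Order: required int32, tag 15, default 0 (in v2 it sits immediately before payload) -> no rule fires on it in Order's dialect; the asked verdict holds
  field tags in record Order: required changed to optional -> its effect on Order is confined to the forward direction, not asked


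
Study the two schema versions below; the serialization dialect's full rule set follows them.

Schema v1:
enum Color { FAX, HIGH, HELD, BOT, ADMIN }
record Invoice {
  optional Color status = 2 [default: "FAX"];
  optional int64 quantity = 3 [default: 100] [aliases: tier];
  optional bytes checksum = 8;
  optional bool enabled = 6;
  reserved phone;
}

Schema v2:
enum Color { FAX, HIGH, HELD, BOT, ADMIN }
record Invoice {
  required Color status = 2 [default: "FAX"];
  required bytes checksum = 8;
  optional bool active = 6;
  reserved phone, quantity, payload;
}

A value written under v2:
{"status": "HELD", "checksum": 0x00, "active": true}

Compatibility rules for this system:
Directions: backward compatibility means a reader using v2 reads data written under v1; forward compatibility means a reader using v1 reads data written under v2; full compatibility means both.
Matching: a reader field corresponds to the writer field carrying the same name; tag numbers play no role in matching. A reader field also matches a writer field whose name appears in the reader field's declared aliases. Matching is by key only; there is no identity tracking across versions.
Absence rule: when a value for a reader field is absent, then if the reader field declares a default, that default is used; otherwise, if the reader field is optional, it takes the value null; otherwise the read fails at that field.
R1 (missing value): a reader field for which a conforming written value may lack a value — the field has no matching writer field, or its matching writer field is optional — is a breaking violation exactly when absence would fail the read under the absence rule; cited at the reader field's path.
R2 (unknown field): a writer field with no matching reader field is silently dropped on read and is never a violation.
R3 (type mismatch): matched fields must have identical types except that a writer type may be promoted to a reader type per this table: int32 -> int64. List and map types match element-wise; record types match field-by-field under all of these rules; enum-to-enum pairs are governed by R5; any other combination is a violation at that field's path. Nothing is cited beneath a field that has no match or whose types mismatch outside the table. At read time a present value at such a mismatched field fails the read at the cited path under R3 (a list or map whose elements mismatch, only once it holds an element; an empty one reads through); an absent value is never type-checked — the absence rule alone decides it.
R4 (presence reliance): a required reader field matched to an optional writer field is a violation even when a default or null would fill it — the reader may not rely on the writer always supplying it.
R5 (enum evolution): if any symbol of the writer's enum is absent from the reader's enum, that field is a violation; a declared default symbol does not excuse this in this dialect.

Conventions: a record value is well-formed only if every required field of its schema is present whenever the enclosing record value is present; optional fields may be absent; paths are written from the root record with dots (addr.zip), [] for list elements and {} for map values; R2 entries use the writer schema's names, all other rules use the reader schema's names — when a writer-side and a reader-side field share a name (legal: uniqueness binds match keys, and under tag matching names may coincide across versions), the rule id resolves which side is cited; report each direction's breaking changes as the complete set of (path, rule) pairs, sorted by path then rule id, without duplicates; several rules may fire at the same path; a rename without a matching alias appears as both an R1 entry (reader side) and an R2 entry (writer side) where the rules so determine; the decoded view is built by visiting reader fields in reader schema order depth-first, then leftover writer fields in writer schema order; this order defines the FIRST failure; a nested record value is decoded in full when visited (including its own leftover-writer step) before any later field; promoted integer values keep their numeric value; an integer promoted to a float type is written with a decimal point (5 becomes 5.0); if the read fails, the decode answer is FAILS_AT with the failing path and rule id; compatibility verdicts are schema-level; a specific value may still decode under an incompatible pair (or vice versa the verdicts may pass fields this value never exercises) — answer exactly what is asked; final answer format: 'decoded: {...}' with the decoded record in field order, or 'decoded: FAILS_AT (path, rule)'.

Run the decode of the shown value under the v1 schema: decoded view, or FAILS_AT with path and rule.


the writer's type comes first in each Invoice pair
decode (reader v1):
  status := "HELD"
  quantity := 100 (missing; default applied)
  checksum := 0x00
  enabled := null (missing; optional => null)
  writer active: no reader field; dropped
  => decoded: {"status": "HELD", "quantity": 100, "checksum": 0x00, "enabled": null}
the other Invoice changes do not affect what is asked:
  field status in record Invoice: optional changed to required -> a verdict-level change on Invoice — the shown value reads the same
  removed field quantity from record Invoice (its key "quantity" joins the reserved list) -> triggers nothing under the printed rules; the Invoice answer is the same either way
  field checksum in record Invoice: optional changed to required -> a verdict-level change on Invoice — the shown value reads the same

decoded: {"status": "HELD", "quantity": 100, "checksum": 0x00, "enabled": null}


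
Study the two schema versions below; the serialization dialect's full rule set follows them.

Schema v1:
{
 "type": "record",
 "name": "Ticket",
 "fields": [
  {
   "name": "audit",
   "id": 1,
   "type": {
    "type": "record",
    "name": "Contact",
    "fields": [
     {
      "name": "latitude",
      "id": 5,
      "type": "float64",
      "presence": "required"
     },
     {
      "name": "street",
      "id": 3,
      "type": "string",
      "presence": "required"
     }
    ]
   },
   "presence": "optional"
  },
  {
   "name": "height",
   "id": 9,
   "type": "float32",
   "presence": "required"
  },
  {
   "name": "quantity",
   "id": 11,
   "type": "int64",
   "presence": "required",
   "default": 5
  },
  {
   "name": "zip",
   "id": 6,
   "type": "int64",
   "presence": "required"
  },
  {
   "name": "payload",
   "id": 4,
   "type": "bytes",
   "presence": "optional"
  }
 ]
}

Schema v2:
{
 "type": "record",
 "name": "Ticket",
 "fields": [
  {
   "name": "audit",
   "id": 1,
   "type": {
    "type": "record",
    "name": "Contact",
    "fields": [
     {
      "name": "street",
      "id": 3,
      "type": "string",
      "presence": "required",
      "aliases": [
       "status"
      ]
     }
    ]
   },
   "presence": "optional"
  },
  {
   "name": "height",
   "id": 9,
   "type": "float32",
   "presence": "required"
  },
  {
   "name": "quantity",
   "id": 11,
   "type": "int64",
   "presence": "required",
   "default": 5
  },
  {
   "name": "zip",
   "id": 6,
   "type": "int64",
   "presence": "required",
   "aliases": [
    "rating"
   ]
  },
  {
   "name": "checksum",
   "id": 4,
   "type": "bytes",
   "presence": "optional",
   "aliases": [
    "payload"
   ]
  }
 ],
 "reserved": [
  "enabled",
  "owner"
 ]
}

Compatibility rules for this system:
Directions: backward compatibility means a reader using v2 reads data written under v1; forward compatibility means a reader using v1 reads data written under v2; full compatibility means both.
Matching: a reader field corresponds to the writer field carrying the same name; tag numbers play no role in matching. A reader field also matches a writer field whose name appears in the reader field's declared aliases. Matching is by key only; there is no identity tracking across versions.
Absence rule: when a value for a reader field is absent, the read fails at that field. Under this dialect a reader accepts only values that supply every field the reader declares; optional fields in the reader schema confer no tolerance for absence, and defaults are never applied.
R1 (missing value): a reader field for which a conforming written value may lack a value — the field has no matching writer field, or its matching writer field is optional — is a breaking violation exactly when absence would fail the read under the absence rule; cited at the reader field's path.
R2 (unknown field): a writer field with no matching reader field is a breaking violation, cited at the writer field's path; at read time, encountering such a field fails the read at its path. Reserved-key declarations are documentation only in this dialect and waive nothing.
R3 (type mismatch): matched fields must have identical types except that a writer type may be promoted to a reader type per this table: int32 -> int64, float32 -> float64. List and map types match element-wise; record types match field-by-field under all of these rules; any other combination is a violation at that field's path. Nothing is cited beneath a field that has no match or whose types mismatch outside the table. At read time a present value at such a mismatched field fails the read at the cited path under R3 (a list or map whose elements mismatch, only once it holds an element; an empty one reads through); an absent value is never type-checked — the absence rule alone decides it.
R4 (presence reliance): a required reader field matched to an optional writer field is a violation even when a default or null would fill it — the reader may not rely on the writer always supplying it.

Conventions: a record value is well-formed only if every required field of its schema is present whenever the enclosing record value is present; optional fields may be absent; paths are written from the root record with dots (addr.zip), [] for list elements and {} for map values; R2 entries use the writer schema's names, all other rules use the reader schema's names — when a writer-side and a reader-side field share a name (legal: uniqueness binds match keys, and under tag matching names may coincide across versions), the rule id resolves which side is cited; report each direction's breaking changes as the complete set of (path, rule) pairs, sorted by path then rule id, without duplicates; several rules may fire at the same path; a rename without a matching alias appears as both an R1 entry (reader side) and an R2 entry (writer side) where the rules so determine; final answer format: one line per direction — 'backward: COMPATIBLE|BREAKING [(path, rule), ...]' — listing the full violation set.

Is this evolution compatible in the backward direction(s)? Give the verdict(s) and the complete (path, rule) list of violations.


backward: BREAKING [(audit, R1), (audit.latitude, R2), (checksum, R1)]

in Ticket below, arrows point writer -> reader
checking backward for Ticket: reader v2 against writer v1:
  audit: paired with writer audit (Contact -> Contact; writer optional)
  height: paired with writer height (float32 -> float32; writer required)
  quantity: paired with writer quantity (int64 -> int64; writer required)
  zip: paired with writer zip (int64 -> int64; writer required)
  checksum: paired with writer payload (bytes -> bytes; writer optional)
  audit.street: paired with writer audit.street (string -> string; writer required)
  audit.latitude (writer side), unknown to reader
  rule R1 violated at audit
  rule R2 violated at audit.latitude
  rule R1 violated at checksum
  backward on Ticket therefore BREAKING (3)


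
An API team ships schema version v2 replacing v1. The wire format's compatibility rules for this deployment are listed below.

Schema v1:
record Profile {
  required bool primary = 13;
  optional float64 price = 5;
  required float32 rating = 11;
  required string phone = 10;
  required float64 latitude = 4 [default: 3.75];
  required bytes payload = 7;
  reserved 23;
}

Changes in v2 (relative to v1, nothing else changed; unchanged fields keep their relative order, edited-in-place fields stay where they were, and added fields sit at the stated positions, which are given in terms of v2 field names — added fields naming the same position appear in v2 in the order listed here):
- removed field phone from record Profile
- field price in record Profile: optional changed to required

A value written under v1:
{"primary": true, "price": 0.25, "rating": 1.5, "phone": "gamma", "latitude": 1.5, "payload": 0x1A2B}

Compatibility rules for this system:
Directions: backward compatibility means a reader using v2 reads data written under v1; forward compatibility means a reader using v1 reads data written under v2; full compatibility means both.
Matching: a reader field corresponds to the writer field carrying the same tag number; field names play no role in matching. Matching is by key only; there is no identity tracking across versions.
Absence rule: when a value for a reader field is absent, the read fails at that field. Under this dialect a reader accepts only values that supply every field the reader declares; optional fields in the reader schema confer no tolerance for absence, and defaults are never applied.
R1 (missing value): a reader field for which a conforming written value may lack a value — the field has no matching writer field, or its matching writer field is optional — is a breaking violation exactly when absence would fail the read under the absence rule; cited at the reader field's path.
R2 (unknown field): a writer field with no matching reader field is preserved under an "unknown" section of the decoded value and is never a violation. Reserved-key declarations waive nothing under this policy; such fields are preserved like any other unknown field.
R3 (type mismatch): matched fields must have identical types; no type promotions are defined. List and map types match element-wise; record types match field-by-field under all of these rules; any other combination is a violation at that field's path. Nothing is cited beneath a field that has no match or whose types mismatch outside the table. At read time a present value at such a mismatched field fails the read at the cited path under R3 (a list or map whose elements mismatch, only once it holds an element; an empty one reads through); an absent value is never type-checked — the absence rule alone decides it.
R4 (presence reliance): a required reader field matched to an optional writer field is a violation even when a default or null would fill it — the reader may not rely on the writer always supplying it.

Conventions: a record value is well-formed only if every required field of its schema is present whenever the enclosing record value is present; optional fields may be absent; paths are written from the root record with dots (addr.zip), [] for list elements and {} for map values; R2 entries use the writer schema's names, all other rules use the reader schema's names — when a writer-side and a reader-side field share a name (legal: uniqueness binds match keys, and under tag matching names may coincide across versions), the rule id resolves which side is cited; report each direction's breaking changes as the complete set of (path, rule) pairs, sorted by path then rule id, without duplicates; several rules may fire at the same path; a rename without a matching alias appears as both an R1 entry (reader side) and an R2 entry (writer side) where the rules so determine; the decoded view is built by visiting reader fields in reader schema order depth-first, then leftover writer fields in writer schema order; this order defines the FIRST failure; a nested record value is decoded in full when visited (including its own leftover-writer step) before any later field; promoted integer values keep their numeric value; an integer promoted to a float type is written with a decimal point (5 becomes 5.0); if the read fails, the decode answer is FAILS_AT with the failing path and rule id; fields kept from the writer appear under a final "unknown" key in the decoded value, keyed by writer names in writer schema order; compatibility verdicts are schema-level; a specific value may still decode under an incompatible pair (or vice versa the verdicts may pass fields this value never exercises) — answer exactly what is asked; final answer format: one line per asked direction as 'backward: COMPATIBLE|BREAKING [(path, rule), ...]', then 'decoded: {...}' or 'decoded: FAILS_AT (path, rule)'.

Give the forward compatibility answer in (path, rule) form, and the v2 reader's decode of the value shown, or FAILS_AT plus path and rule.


in Profile below, arrows point writer -> reader
checking forward for Profile: reader v1 against writer v2:
  primary: bool -> bool, writer required; from primary
  price: float64 -> float64, writer required; from price
  rating: float32 -> float32, writer required; from rating
  phone has no writer counterpart
  latitude: float64 -> float64, writer required; from latitude
  payload: bytes -> bytes, writer required; from payload
  rule R1 violated at phone
  => forward: BREAKING (1)
decode walk for Profile under reader schema v2:
  primary := true
  price := 0.25
  rating := 1.5
  latitude := 1.5
  payload := 0x1A2B
  writer phone: kept under "unknown"
  => decoded: {"primary": true, "price": 0.25, "rating": 1.5, "latitude": 1.5, "payload": 0x1A2B, "unknown": {"phone": "gamma"}}

forward: BREAKING [(phone, R1)]; decoded: {"primary": true, "price": 0.25, "rating": 1.5, "latitude": 1.5, "payload": 0x1A2B, "unknown": {"phone": "gamma"}}
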